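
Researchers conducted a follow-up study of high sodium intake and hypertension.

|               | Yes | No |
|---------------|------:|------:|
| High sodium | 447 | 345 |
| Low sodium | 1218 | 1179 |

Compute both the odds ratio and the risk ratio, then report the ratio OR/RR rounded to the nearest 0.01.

1.13

Cells: a = 447, b = 345, c = 1218, d = 1179.
OR = (447·1179)/(345·1218) = 527013/420210 = 1.25417
Risk in exposed = 447/792 = 0.56439; risk in unexposed = 1218/2397 = 0.50814; RR = 1.11072
OR/RR = 1.25417 / 1.11072 = 1.12915
The outcome is not rare, so the OR lies further from 1 than the RR.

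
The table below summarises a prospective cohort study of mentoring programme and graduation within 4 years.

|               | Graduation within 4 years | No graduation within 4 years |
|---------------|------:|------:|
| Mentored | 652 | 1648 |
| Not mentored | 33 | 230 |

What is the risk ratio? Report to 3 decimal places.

Cells: a = 652, b = 1648, c = 33, d = 230.
Risk in exposed = 652/2300 = 0.28348; risk in unexposed = 33/263 = 0.12548.
RR = 0.28348 / 0.12548 = 2.25924
The risk among the exposed is 2.26 times that among the unexposed.

2.259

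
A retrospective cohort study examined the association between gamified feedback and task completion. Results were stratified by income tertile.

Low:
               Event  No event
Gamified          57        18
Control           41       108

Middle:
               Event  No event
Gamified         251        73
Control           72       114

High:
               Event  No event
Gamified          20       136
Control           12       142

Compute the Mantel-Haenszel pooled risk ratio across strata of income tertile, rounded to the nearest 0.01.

RR_MH = Σ(aᵢ·n₀ᵢ/nᵢ) / Σ(cᵢ·n₁ᵢ/nᵢ), with n₁ᵢ = aᵢ+bᵢ (exposed), n₀ᵢ = cᵢ+dᵢ (unexposed), nᵢ = n₁ᵢ+n₀ᵢ.
Stratum 1 (Low): n₁ = 75, n₀ = 149, n = 224; a·n₀/n = 57·149/224 = 37.9152; c·n₁/n = 41·75/224 = 13.7277
Stratum 2 (Middle): n₁ = 324, n₀ = 186, n = 510; a·n₀/n = 251·186/510 = 91.5412; c·n₁/n = 72·324/510 = 45.7412
Stratum 3 (High): n₁ = 156, n₀ = 154, n = 310; a·n₀/n = 20·154/310 = 9.9355; c·n₁/n = 12·156/310 = 6.0387
RR_MH = (37.9152 + 91.5412 + 9.9355) / (13.7277 + 45.7412 + 6.0387) = 139.3918 / 65.5076 = 2.12787

2.13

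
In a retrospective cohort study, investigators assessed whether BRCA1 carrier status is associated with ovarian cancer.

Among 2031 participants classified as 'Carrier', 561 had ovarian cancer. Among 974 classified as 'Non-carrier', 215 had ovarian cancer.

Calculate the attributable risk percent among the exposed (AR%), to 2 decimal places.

From the description: a = 561, b = 1470, c = 215, d = 759.
Risk in exposed = 561/2031 = 0.27622; risk in unexposed = 215/974 = 0.22074.
RR = 0.27622/0.22074 = 1.25133
AR% = (RR − 1)/RR × 100 = (1.25133 − 1)/1.25133 × 100 = 20.0853%

20.09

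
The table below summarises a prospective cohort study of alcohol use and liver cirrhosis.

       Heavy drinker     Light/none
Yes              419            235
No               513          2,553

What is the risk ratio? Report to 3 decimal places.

Reading the table with exposure as columns: a = 419 (Heavy drinker, case), b = 513 (Heavy drinker, non-case), c = 235 (Light/none, case), d = 2553.
Risk in exposed = 419/932 = 0.44957; risk in unexposed = 235/2788 = 0.08429.
RR = 0.44957 / 0.08429 = 5.33363
The risk among the exposed is 5.33 times that among the unexposed.

5.334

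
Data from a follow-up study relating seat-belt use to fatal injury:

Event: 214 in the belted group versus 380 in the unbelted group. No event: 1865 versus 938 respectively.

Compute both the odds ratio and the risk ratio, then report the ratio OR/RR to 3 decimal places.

From the description: a = 214, b = 1865, c = 380, d = 938.
OR = (214·938)/(1865·380) = 200732/708700 = 0.28324
Risk in exposed = 214/2079 = 0.10293; risk in unexposed = 380/1318 = 0.28832; RR = 0.35702
OR/RR = 0.28324 / 0.35702 = 0.79335
The outcome is not rare, so the OR lies further from 1 than the RR.

0.793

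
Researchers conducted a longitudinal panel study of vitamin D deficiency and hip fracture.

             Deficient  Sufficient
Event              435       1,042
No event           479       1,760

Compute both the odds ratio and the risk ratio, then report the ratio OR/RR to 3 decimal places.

Reading the table with exposure as columns: a = 435 (Deficient, case), b = 479 (Deficient, non-case), c = 1042 (Sufficient, case), d = 1760.
OR = (435·1760)/(479·1042) = 765600/499118 = 1.53391
Risk in exposed = 435/914 = 0.47593; risk in unexposed = 1042/2802 = 0.37188; RR = 1.27980
OR/RR = 1.53391 / 1.27980 = 1.19855
The outcome is not rare, so the OR lies further from 1 than the RR.

1.199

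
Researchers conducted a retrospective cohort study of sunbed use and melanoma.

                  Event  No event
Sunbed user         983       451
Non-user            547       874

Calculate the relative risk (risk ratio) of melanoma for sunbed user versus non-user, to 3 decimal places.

1.781

Cells: a = 983, b = 451, c = 547, d = 874.
Risk in exposed = 983/1434 = 0.68550; risk in unexposed = 547/1421 = 0.38494.
RR = 0.68550 / 0.38494 = 1.78078
The risk among the exposed is 1.78 times that among the unexposed.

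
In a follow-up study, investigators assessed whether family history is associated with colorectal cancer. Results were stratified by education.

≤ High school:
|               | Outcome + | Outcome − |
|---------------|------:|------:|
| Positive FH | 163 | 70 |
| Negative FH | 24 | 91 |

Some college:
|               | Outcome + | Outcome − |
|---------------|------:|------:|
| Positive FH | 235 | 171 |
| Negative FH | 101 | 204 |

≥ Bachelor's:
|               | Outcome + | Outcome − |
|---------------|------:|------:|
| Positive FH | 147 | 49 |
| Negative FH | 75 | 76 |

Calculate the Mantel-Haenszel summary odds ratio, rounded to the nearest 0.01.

OR_MH = Σ(aᵢdᵢ/nᵢ) / Σ(bᵢcᵢ/nᵢ), where nᵢ is the stratum total.
Stratum 1 (≤ High school): n = 348; a·d/n = 163·91/348 = 42.6236; b·c/n = 70·24/348 = 4.8276
Stratum 2 (Some college): n = 711; a·d/n = 235·204/711 = 67.4262; b·c/n = 171·101/711 = 24.2911
Stratum 3 (≥ Bachelor's): n = 347; a·d/n = 147·76/347 = 32.1960; b·c/n = 49·75/347 = 10.5908
OR_MH = (42.6236 + 67.4262 + 32.1960) / (4.8276 + 24.2911 + 10.5908) = 142.2457 / 39.7095 = 3.58216

3.58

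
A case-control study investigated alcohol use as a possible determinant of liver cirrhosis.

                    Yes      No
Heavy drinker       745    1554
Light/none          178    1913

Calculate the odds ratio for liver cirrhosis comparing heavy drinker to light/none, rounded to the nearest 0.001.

5.152

Cells: a = 745, b = 1554, c = 178, d = 1913.
OR = (a·d)/(b·c) = (745 × 1913) / (1554 × 178) = 1425185 / 276612 = 5.15229
The odds of liver cirrhosis are about 5.15 times as high in the heavy drinker group.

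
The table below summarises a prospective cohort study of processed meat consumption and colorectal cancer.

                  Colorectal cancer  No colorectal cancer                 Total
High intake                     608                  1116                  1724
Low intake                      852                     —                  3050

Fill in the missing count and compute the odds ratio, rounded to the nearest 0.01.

The missing cell is in the unexposed row: 3050 − 852 = 2198.
So a = 608, b = 1116, c = 852, d = 2198.
OR = (a·d)/(b·c) = (608 × 2198) / (1116 × 852) = 1336384 / 950832 = 1.40549

1.41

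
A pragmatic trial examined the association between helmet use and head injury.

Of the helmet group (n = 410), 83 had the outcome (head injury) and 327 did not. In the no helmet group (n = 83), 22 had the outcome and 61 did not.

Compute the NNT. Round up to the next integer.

Risk in treated group = 83/410 = 0.20244; risk in control = 22/83 = 0.26506.
Absolute risk reduction = 0.26506 − 0.20244 = 0.06262
NNT = 1 / ARR = 1 / 0.06262 = 15.969 → round up → 16

16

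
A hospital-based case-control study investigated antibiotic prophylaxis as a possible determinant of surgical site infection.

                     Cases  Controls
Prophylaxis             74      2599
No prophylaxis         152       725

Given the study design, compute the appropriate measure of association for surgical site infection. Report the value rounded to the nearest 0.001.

0.136

Cells: a = 74, b = 2599, c = 152, d = 725.
This is a hospital-based case-control study: participants were sampled on outcome status, so risks in the source population cannot be estimated directly — relative risk is not valid here. The odds ratio is the appropriate measure.
OR = (a·d)/(b·c) = (74 × 725) / (2599 × 152) = 53650 / 395048 = 0.13581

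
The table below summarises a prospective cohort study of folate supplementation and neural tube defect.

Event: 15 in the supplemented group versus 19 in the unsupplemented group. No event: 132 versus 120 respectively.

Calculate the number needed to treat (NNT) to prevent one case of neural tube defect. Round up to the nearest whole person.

29

Risk in treated group = 15/147 = 0.10204; risk in control = 19/139 = 0.13669.
Absolute risk reduction = 0.13669 − 0.10204 = 0.03465
NNT = 1 / ARR = 1 / 0.03465 = 28.860 → round up → 29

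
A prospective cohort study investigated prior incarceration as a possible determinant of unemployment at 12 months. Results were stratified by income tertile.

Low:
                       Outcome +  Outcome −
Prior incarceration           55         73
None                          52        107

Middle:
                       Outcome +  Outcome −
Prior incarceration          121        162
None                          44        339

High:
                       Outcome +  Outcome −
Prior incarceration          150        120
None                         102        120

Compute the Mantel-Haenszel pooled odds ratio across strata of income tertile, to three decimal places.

OR_MH = Σ(aᵢdᵢ/nᵢ) / Σ(bᵢcᵢ/nᵢ), where nᵢ is the stratum total.
Stratum 1 (Low): n = 287; a·d/n = 55·107/287 = 20.5052; b·c/n = 73·52/287 = 13.2265
Stratum 2 (Middle): n = 666; a·d/n = 121·339/666 = 61.5901; b·c/n = 162·44/666 = 10.7027
Stratum 3 (High): n = 492; a·d/n = 150·120/492 = 36.5854; b·c/n = 120·102/492 = 24.8780
OR_MH = (20.5052 + 61.5901 + 36.5854) / (13.2265 + 10.7027 + 24.8780) = 118.6807 / 48.8072 = 2.43162

2.432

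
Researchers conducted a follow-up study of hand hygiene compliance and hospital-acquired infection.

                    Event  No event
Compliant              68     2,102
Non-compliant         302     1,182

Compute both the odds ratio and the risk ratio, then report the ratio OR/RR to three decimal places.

Cells: a = 68, b = 2102, c = 302, d = 1182.
OR = (68·1182)/(2102·302) = 80376/634804 = 0.12662
Risk in exposed = 68/2170 = 0.03134; risk in unexposed = 302/1484 = 0.20350; RR = 0.15398
OR/RR = 0.12662 / 0.15398 = 0.82226
The outcome is not rare, so the OR lies further from 1 than the RR.

0.822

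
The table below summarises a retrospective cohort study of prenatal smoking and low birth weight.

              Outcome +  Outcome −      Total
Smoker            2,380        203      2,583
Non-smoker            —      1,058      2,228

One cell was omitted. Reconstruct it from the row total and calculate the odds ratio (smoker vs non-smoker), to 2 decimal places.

The missing cell is in the unexposed row: 2228 − 1058 = 1170.
So a = 2380, b = 203, c = 1170, d = 1058.
OR = (a·d)/(b·c) = (2380 × 1058) / (203 × 1170) = 2518040 / 237510 = 10.60183

10.60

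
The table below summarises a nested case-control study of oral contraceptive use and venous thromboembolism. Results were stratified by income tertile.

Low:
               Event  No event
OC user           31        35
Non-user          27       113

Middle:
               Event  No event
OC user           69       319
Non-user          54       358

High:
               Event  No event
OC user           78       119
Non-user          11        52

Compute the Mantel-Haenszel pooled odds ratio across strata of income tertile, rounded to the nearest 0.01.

OR_MH = Σ(aᵢdᵢ/nᵢ) / Σ(bᵢcᵢ/nᵢ), where nᵢ is the stratum total.
Stratum 1 (Low): n = 206; a·d/n = 31·113/206 = 17.0049; b·c/n = 35·27/206 = 4.5874
Stratum 2 (Middle): n = 800; a·d/n = 69·358/800 = 30.8775; b·c/n = 319·54/800 = 21.5325
Stratum 3 (High): n = 260; a·d/n = 78·52/260 = 15.6000; b·c/n = 119·11/260 = 5.0346
OR_MH = (17.0049 + 30.8775 + 15.6000) / (4.5874 + 21.5325 + 5.0346) = 63.4824 / 31.1545 = 2.03766

2.04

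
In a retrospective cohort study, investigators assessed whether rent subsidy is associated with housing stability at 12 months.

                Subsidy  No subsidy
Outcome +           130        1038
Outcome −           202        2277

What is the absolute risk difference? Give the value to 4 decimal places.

0.0784

Reading the table with exposure as columns: a = 130 (Subsidy, case), b = 202 (Subsidy, non-case), c = 1038 (No subsidy, case), d = 2277.
Risk in exposed = 130/332 = 0.391566; risk in unexposed = 1038/3315 = 0.313122.
Risk difference = 0.391566 − 0.313122 = 0.078444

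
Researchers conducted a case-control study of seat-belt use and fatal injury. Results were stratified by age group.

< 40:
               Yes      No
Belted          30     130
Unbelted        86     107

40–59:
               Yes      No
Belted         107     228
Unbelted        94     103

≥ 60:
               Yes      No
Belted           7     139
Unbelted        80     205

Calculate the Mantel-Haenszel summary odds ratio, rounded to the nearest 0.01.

0.34

OR_MH = Σ(aᵢdᵢ/nᵢ) / Σ(bᵢcᵢ/nᵢ), where nᵢ is the stratum total.
Stratum 1 (< 40): n = 353; a·d/n = 30·107/353 = 9.0935; b·c/n = 130·86/353 = 31.6714
Stratum 2 (40–59): n = 532; a·d/n = 107·103/532 = 20.7162; b·c/n = 228·94/532 = 40.2857
Stratum 3 (≥ 60): n = 431; a·d/n = 7·205/431 = 3.3295; b·c/n = 139·80/431 = 25.8005
OR_MH = (9.0935 + 20.7162 + 3.3295) / (31.6714 + 40.2857 + 25.8005) = 33.1391 / 97.7576 = 0.33899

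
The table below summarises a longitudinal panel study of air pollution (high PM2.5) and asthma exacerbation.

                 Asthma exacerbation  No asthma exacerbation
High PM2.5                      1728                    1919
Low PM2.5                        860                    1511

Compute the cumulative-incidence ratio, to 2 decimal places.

Cells: a = 1728, b = 1919, c = 860, d = 1511.
Risk in exposed = 1728/3647 = 0.47381; risk in unexposed = 860/2371 = 0.36272.
RR = 0.47381 / 0.36272 = 1.30629
The risk among the exposed is 1.31 times that among the unexposed.

1.31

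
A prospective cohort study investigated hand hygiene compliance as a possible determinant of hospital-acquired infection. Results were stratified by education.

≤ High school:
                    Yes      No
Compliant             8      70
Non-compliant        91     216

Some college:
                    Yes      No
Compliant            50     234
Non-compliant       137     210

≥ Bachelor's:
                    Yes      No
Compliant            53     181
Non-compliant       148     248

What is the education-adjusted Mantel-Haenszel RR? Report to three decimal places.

0.497

RR_MH = Σ(aᵢ·n₀ᵢ/nᵢ) / Σ(cᵢ·n₁ᵢ/nᵢ), with n₁ᵢ = aᵢ+bᵢ (exposed), n₀ᵢ = cᵢ+dᵢ (unexposed), nᵢ = n₁ᵢ+n₀ᵢ.
Stratum 1 (≤ High school): n₁ = 78, n₀ = 307, n = 385; a·n₀/n = 8·307/385 = 6.3792; c·n₁/n = 91·78/385 = 18.4364
Stratum 2 (Some college): n₁ = 284, n₀ = 347, n = 631; a·n₀/n = 50·347/631 = 27.4960; c·n₁/n = 137·284/631 = 61.6609
Stratum 3 (≥ Bachelor's): n₁ = 234, n₀ = 396, n = 630; a·n₀/n = 53·396/630 = 33.3143; c·n₁/n = 148·234/630 = 54.9714
RR_MH = (6.3792 + 27.4960 + 33.3143) / (18.4364 + 61.6609 + 54.9714) = 67.1895 / 135.0686 = 0.49745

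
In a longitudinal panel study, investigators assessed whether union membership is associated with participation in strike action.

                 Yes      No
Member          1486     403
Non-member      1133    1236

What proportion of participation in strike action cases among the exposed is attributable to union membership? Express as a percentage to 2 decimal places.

Cells: a = 1486, b = 403, c = 1133, d = 1236.
Risk in exposed = 1486/1889 = 0.78666; risk in unexposed = 1133/2369 = 0.47826.
RR = 0.78666/0.47826 = 1.64483
AR% = (RR − 1)/RR × 100 = (1.64483 − 1)/1.64483 × 100 = 39.2036%

39.20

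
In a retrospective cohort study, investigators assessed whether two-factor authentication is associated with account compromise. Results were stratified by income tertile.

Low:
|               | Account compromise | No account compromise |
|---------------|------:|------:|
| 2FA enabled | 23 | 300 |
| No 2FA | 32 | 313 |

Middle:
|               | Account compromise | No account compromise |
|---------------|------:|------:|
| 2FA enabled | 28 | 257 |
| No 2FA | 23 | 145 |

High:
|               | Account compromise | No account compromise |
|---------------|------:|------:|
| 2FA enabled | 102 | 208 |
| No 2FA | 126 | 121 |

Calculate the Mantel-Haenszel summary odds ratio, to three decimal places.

0.563

OR_MH = Σ(aᵢdᵢ/nᵢ) / Σ(bᵢcᵢ/nᵢ), where nᵢ is the stratum total.
Stratum 1 (Low): n = 668; a·d/n = 23·313/668 = 10.7769; b·c/n = 300·32/668 = 14.3713
Stratum 2 (Middle): n = 453; a·d/n = 28·145/453 = 8.9625; b·c/n = 257·23/453 = 13.0486
Stratum 3 (High): n = 557; a·d/n = 102·121/557 = 22.1580; b·c/n = 208·126/557 = 47.0521
OR_MH = (10.7769 + 8.9625 + 22.1580) / (14.3713 + 13.0486 + 47.0521) = 41.8974 / 74.4719 = 0.56259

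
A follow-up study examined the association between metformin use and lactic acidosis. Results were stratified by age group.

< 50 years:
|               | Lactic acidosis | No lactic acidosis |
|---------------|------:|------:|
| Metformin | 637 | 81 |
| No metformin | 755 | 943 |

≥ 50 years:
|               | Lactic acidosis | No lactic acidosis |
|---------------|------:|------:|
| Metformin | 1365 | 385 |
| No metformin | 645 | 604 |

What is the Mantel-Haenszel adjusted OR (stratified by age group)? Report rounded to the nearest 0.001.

4.842

OR_MH = Σ(aᵢdᵢ/nᵢ) / Σ(bᵢcᵢ/nᵢ), where nᵢ is the stratum total.
Stratum 1 (< 50 years): n = 2416; a·d/n = 637·943/2416 = 248.6304; b·c/n = 81·755/2416 = 25.3125
Stratum 2 (≥ 50 years): n = 2999; a·d/n = 1365·604/2999 = 274.9116; b·c/n = 385·645/2999 = 82.8026
OR_MH = (248.6304 + 274.9116) / (25.3125 + 82.8026) = 523.5420 / 108.1151 = 4.84245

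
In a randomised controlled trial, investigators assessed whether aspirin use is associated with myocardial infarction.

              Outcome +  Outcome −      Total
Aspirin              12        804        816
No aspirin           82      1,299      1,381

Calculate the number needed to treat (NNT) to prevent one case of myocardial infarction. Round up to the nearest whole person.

23

Risk in treated group = 12/816 = 0.01471; risk in control = 82/1381 = 0.05938.
Absolute risk reduction = 0.05938 − 0.01471 = 0.04467
NNT = 1 / ARR = 1 / 0.04467 = 22.386 → round up → 23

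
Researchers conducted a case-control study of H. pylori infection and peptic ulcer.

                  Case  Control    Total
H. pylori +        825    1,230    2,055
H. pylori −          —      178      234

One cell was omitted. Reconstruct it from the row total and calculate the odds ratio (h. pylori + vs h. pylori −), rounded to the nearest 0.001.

The missing cell is in the unexposed row: 234 − 178 = 56.
So a = 825, b = 1230, c = 56, d = 178.
OR = (a·d)/(b·c) = (825 × 178) / (1230 × 56) = 146850 / 68880 = 2.13197

2.132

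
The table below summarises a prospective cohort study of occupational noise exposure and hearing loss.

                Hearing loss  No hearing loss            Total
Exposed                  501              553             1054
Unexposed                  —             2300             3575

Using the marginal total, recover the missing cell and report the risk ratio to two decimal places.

The missing cell is in the unexposed row: 3575 − 2300 = 1275.
So a = 501, b = 553, c = 1275, d = 2300.
RR = [a/(a+b)] / [c/(c+d)] = (501/1054) / (1275/3575) = 0.47533/0.35664 = 1.33279

1.33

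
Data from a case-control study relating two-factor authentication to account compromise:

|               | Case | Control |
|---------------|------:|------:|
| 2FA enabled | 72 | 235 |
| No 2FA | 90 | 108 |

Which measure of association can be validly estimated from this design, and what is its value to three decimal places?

0.368

Cells: a = 72, b = 235, c = 90, d = 108.
This is a case-control study: participants were sampled on outcome status, so risks in the source population cannot be estimated directly — relative risk is not valid here. The odds ratio is the appropriate measure.
OR = (a·d)/(b·c) = (72 × 108) / (235 × 90) = 7776 / 21150 = 0.36766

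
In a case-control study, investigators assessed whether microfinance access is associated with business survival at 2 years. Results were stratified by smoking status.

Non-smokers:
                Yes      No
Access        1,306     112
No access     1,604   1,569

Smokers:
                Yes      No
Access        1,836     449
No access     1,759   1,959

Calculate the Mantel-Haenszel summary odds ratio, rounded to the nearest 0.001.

6.125

OR_MH = Σ(aᵢdᵢ/nᵢ) / Σ(bᵢcᵢ/nᵢ), where nᵢ is the stratum total.
Stratum 1 (Non-smokers): n = 4591; a·d/n = 1306·1569/4591 = 446.3328; b·c/n = 112·1604/4591 = 39.1305
Stratum 2 (Smokers): n = 6003; a·d/n = 1836·1959/6003 = 599.1544; b·c/n = 449·1759/6003 = 131.5661
OR_MH = (446.3328 + 599.1544) / (39.1305 + 131.5661) = 1045.4872 / 170.6965 = 6.12483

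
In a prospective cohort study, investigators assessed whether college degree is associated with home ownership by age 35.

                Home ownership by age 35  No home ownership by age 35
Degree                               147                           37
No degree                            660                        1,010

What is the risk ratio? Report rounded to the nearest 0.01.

Cells: a = 147, b = 37, c = 660, d = 1010.
Risk in exposed = 147/184 = 0.79891; risk in unexposed = 660/1670 = 0.39521.
RR = 0.79891 / 0.39521 = 2.02149
The risk among the exposed is 2.02 times that among the unexposed.

2.02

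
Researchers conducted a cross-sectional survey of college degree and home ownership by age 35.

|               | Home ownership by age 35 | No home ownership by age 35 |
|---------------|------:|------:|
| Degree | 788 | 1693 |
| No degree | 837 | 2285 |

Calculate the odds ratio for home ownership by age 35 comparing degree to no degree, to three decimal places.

Cells: a = 788, b = 1693, c = 837, d = 2285.
OR = (a·d)/(b·c) = (788 × 2285) / (1693 × 837) = 1800580 / 1417041 = 1.27066
The odds of home ownership by age 35 are about 1.27 times as high in the degree group.

1.271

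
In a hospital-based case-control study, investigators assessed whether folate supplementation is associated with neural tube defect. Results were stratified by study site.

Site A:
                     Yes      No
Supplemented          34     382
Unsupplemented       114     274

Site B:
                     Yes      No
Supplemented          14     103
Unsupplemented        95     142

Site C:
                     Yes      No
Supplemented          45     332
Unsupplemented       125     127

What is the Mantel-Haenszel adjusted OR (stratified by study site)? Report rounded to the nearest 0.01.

0.18

OR_MH = Σ(aᵢdᵢ/nᵢ) / Σ(bᵢcᵢ/nᵢ), where nᵢ is the stratum total.
Stratum 1 (Site A): n = 804; a·d/n = 34·274/804 = 11.5871; b·c/n = 382·114/804 = 54.1642
Stratum 2 (Site B): n = 354; a·d/n = 14·142/354 = 5.6158; b·c/n = 103·95/354 = 27.6412
Stratum 3 (Site C): n = 629; a·d/n = 45·127/629 = 9.0859; b·c/n = 332·125/629 = 65.9777
OR_MH = (11.5871 + 5.6158 + 9.0859) / (54.1642 + 27.6412 + 65.9777) = 26.2887 / 147.7832 = 0.17789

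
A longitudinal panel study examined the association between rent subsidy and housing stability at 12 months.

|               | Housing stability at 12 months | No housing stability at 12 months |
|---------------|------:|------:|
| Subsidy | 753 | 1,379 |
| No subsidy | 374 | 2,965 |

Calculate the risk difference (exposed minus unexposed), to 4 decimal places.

0.2412

Cells: a = 753, b = 1379, c = 374, d = 2965.
Risk in exposed = 753/2132 = 0.353189; risk in unexposed = 374/3339 = 0.112010.
Risk difference = 0.353189 − 0.112010 = 0.241180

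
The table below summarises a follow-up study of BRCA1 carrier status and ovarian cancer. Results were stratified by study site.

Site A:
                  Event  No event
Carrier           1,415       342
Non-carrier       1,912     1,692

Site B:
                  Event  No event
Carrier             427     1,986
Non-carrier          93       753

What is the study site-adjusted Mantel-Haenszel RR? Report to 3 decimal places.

RR_MH = Σ(aᵢ·n₀ᵢ/nᵢ) / Σ(cᵢ·n₁ᵢ/nᵢ), with n₁ᵢ = aᵢ+bᵢ (exposed), n₀ᵢ = cᵢ+dᵢ (unexposed), nᵢ = n₁ᵢ+n₀ᵢ.
Stratum 1 (Site A): n₁ = 1757, n₀ = 3604, n = 5361; a·n₀/n = 1415·3604/5361 = 951.2516; c·n₁/n = 1912·1757/5361 = 626.6338
Stratum 2 (Site B): n₁ = 2413, n₀ = 846, n = 3259; a·n₀/n = 427·846/3259 = 110.8444; c·n₁/n = 93·2413/3259 = 68.8582
RR_MH = (951.2516 + 110.8444) / (626.6338 + 68.8582) = 1062.0961 / 695.4921 = 1.52711

1.527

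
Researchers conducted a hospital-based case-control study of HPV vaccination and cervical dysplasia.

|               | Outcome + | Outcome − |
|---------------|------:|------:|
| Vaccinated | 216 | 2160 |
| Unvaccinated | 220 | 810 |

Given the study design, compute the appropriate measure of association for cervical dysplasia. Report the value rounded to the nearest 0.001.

Cells: a = 216, b = 2160, c = 220, d = 810.
This is a hospital-based case-control study: participants were sampled on outcome status, so risks in the source population cannot be estimated directly — relative risk is not valid here. The odds ratio is the appropriate measure.
OR = (a·d)/(b·c) = (216 × 810) / (2160 × 220) = 174960 / 475200 = 0.36818

0.368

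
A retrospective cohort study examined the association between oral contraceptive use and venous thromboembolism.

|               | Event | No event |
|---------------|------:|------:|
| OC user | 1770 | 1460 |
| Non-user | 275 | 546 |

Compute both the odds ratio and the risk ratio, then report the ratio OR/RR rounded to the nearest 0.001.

1.471

Cells: a = 1770, b = 1460, c = 275, d = 546.
OR = (1770·546)/(1460·275) = 966420/401500 = 2.40702
Risk in exposed = 1770/3230 = 0.54799; risk in unexposed = 275/821 = 0.33496; RR = 1.63599
OR/RR = 2.40702 / 1.63599 = 1.47129
The outcome is not rare, so the OR lies further from 1 than the RR.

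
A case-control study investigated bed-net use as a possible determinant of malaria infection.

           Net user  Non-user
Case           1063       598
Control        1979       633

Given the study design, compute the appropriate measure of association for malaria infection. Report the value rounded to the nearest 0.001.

Reading the table with exposure as columns: a = 1063 (Net user, case), b = 1979 (Net user, non-case), c = 598 (Non-user, case), d = 633.
This is a case-control study: participants were sampled on outcome status, so risks in the source population cannot be estimated directly — relative risk is not valid here. The odds ratio is the appropriate measure.
OR = (a·d)/(b·c) = (1063 × 633) / (1979 × 598) = 672879 / 1183442 = 0.56858

0.569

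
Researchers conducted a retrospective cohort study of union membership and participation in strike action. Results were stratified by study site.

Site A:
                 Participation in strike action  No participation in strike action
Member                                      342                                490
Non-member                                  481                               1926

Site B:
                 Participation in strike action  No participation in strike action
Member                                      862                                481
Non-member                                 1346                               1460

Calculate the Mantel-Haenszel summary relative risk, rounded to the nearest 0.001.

1.497

RR_MH = Σ(aᵢ·n₀ᵢ/nᵢ) / Σ(cᵢ·n₁ᵢ/nᵢ), with n₁ᵢ = aᵢ+bᵢ (exposed), n₀ᵢ = cᵢ+dᵢ (unexposed), nᵢ = n₁ᵢ+n₀ᵢ.
Stratum 1 (Site A): n₁ = 832, n₀ = 2407, n = 3239; a·n₀/n = 342·2407/3239 = 254.1507; c·n₁/n = 481·832/3239 = 123.5542
Stratum 2 (Site B): n₁ = 1343, n₀ = 2806, n = 4149; a·n₀/n = 862·2806/4149 = 582.9771; c·n₁/n = 1346·1343/4149 = 435.6900
RR_MH = (254.1507 + 582.9771) / (123.5542 + 435.6900) = 837.1278 / 559.2442 = 1.49689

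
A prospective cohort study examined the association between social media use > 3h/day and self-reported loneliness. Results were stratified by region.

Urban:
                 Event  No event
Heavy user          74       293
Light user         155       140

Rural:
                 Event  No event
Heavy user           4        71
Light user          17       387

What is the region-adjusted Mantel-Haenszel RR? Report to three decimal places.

0.410

RR_MH = Σ(aᵢ·n₀ᵢ/nᵢ) / Σ(cᵢ·n₁ᵢ/nᵢ), with n₁ᵢ = aᵢ+bᵢ (exposed), n₀ᵢ = cᵢ+dᵢ (unexposed), nᵢ = n₁ᵢ+n₀ᵢ.
Stratum 1 (Urban): n₁ = 367, n₀ = 295, n = 662; a·n₀/n = 74·295/662 = 32.9758; c·n₁/n = 155·367/662 = 85.9290
Stratum 2 (Rural): n₁ = 75, n₀ = 404, n = 479; a·n₀/n = 4·404/479 = 3.3737; c·n₁/n = 17·75/479 = 2.6618
RR_MH = (32.9758 + 3.3737) / (85.9290 + 2.6618) = 36.3495 / 88.5908 = 0.41031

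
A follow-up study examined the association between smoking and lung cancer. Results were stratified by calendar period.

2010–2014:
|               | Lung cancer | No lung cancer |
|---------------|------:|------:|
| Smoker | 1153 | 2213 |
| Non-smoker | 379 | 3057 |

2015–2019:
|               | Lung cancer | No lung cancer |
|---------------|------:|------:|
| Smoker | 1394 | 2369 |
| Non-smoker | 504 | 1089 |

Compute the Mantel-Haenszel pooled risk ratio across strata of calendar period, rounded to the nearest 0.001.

1.841

RR_MH = Σ(aᵢ·n₀ᵢ/nᵢ) / Σ(cᵢ·n₁ᵢ/nᵢ), with n₁ᵢ = aᵢ+bᵢ (exposed), n₀ᵢ = cᵢ+dᵢ (unexposed), nᵢ = n₁ᵢ+n₀ᵢ.
Stratum 1 (2010–2014): n₁ = 3366, n₀ = 3436, n = 6802; a·n₀/n = 1153·3436/6802 = 582.4328; c·n₁/n = 379·3366/6802 = 187.5498
Stratum 2 (2015–2019): n₁ = 3763, n₀ = 1593, n = 5356; a·n₀/n = 1394·1593/5356 = 414.6083; c·n₁/n = 504·3763/5356 = 354.0986
RR_MH = (582.4328 + 414.6083) / (187.5498 + 354.0986) = 997.0411 / 541.6484 = 1.84075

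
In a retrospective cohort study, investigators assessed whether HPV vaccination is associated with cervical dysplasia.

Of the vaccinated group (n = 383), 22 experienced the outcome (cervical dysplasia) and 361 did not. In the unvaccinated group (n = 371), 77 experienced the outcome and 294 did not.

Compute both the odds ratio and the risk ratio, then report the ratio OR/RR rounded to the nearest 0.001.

0.841

From the description: a = 22, b = 361, c = 77, d = 294.
OR = (22·294)/(361·77) = 6468/27797 = 0.23269
Risk in exposed = 22/383 = 0.05744; risk in unexposed = 77/371 = 0.20755; RR = 0.27676
OR/RR = 0.23269 / 0.27676 = 0.84075
The outcome is not rare, so the OR lies further from 1 than the RR.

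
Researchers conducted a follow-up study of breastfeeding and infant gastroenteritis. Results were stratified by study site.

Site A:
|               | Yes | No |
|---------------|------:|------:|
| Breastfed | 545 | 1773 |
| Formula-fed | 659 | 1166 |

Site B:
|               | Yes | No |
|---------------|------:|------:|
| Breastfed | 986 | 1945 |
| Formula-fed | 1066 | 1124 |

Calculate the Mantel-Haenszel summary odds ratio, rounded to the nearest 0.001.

0.538

OR_MH = Σ(aᵢdᵢ/nᵢ) / Σ(bᵢcᵢ/nᵢ), where nᵢ is the stratum total.
Stratum 1 (Site A): n = 4143; a·d/n = 545·1166/4143 = 153.3840; b·c/n = 1773·659/4143 = 282.0196
Stratum 2 (Site B): n = 5121; a·d/n = 986·1124/5121 = 216.4155; b·c/n = 1945·1066/5121 = 404.8760
OR_MH = (153.3840 + 216.4155) / (282.0196 + 404.8760) = 369.7996 / 686.8956 = 0.53836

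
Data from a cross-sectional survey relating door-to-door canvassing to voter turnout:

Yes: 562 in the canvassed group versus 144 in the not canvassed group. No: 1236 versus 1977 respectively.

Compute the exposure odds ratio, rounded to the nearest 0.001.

6.243

From the description: a = 562, b = 1236, c = 144, d = 1977.
OR = (a·d)/(b·c) = (562 × 1977) / (1236 × 144) = 1111074 / 177984 = 6.24255
The odds of voter turnout are about 6.24 times as high in the canvassed group.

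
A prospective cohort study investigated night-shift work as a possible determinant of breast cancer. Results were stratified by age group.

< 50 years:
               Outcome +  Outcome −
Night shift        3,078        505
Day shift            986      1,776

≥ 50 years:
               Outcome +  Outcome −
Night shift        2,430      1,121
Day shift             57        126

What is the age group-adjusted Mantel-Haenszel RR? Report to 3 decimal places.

2.388

RR_MH = Σ(aᵢ·n₀ᵢ/nᵢ) / Σ(cᵢ·n₁ᵢ/nᵢ), with n₁ᵢ = aᵢ+bᵢ (exposed), n₀ᵢ = cᵢ+dᵢ (unexposed), nᵢ = n₁ᵢ+n₀ᵢ.
Stratum 1 (< 50 years): n₁ = 3583, n₀ = 2762, n = 6345; a·n₀/n = 3078·2762/6345 = 1339.8638; c·n₁/n = 986·3583/6345 = 556.7909
Stratum 2 (≥ 50 years): n₁ = 3551, n₀ = 183, n = 3734; a·n₀/n = 2430·183/3734 = 119.0921; c·n₁/n = 57·3551/3734 = 54.2065
RR_MH = (1339.8638 + 119.0921) / (556.7909 + 54.2065) = 1458.9560 / 610.9973 = 2.38783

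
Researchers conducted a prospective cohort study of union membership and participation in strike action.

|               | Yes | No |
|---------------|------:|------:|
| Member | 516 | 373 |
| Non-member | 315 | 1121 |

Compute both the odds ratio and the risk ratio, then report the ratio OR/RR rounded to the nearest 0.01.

Cells: a = 516, b = 373, c = 315, d = 1121.
OR = (516·1121)/(373·315) = 578436/117495 = 4.92307
Risk in exposed = 516/889 = 0.58043; risk in unexposed = 315/1436 = 0.21936; RR = 2.64601
OR/RR = 4.92307 / 2.64601 = 1.86056
The outcome is not rare, so the OR lies further from 1 than the RR.

1.86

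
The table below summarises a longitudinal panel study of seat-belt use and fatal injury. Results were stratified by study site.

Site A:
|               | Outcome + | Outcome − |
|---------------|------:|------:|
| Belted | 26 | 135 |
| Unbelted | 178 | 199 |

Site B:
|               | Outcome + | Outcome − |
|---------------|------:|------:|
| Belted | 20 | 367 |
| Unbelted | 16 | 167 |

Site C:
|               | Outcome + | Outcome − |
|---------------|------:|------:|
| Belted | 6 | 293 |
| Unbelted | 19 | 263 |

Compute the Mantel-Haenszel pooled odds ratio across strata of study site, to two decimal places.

OR_MH = Σ(aᵢdᵢ/nᵢ) / Σ(bᵢcᵢ/nᵢ), where nᵢ is the stratum total.
Stratum 1 (Site A): n = 538; a·d/n = 26·199/538 = 9.6171; b·c/n = 135·178/538 = 44.6654
Stratum 2 (Site B): n = 570; a·d/n = 20·167/570 = 5.8596; b·c/n = 367·16/570 = 10.3018
Stratum 3 (Site C): n = 581; a·d/n = 6·263/581 = 2.7160; b·c/n = 293·19/581 = 9.5818
OR_MH = (9.6171 + 5.8596 + 2.7160) / (44.6654 + 10.3018 + 9.5818) = 18.1928 / 64.5489 = 0.28184

0.28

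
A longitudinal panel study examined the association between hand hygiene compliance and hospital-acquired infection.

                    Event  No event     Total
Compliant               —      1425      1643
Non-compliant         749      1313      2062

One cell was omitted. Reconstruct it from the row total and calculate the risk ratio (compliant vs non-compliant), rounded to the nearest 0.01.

0.37

The missing cell is in the exposed row: 1643 − 1425 = 218.
So a = 218, b = 1425, c = 749, d = 1313.
RR = [a/(a+b)] / [c/(c+d)] = (218/1643) / (749/2062) = 0.13268/0.36324 = 0.36528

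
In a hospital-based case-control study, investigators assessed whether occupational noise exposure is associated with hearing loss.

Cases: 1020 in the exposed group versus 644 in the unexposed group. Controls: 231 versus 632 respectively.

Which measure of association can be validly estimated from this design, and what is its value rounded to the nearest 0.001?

From the description: a = 1020, b = 231, c = 644, d = 632.
This is a hospital-based case-control study: participants were sampled on outcome status, so risks in the source population cannot be estimated directly — relative risk is not valid here. The odds ratio is the appropriate measure.
OR = (a·d)/(b·c) = (1020 × 632) / (231 × 644) = 644640 / 148764 = 4.33331

4.333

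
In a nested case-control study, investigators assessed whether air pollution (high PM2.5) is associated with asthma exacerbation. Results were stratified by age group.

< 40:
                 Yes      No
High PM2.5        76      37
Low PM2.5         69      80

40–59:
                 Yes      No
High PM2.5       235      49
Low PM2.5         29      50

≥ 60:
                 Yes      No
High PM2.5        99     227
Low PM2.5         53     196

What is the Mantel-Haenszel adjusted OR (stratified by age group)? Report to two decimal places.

2.58

OR_MH = Σ(aᵢdᵢ/nᵢ) / Σ(bᵢcᵢ/nᵢ), where nᵢ is the stratum total.
Stratum 1 (< 40): n = 262; a·d/n = 76·80/262 = 23.2061; b·c/n = 37·69/262 = 9.7443
Stratum 2 (40–59): n = 363; a·d/n = 235·50/363 = 32.3691; b·c/n = 49·29/363 = 3.9146
Stratum 3 (≥ 60): n = 575; a·d/n = 99·196/575 = 33.7461; b·c/n = 227·53/575 = 20.9235
OR_MH = (23.2061 + 32.3691 + 33.7461) / (9.7443 + 3.9146 + 20.9235) = 89.3213 / 34.5824 = 2.58286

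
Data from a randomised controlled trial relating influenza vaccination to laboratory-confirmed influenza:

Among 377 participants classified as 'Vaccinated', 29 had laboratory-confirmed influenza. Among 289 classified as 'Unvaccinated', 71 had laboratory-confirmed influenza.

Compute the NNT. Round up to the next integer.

6

Risk in treated group = 29/377 = 0.07692; risk in control = 71/289 = 0.24567.
Absolute risk reduction = 0.24567 − 0.07692 = 0.16875
NNT = 1 / ARR = 1 / 0.16875 = 5.926 → round up → 6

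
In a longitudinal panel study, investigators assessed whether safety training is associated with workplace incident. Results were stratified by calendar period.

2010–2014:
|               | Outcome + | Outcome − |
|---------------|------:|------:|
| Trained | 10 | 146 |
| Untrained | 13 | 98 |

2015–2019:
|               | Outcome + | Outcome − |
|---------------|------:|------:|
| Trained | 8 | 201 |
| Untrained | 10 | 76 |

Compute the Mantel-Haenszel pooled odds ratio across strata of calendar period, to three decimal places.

0.412

OR_MH = Σ(aᵢdᵢ/nᵢ) / Σ(bᵢcᵢ/nᵢ), where nᵢ is the stratum total.
Stratum 1 (2010–2014): n = 267; a·d/n = 10·98/267 = 3.6704; b·c/n = 146·13/267 = 7.1086
Stratum 2 (2015–2019): n = 295; a·d/n = 8·76/295 = 2.0610; b·c/n = 201·10/295 = 6.8136
OR_MH = (3.6704 + 2.0610) / (7.1086 + 6.8136) = 5.7314 / 13.9222 = 0.41168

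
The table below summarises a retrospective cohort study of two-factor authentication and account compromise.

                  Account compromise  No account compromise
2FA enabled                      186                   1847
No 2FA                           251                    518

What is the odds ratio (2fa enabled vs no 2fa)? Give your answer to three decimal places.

0.208

Cells: a = 186, b = 1847, c = 251, d = 518.
OR = (a·d)/(b·c) = (186 × 518) / (1847 × 251) = 96348 / 463597 = 0.20783
Exposure is associated with lower odds of account compromise (OR = 0.21 < 1).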